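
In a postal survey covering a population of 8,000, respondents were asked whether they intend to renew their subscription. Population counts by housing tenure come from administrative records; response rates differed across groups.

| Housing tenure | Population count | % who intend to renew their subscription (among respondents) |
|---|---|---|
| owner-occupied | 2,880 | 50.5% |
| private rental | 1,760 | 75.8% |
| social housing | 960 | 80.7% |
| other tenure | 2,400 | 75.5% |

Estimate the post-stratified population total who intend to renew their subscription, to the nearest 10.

5,380

Estimated count per cell = population count × respondent percentage:
  owner-occupied: 2,880 × 50.5% = 1454.4
  private rental: 1,760 × 75.8% = 1334.08
  social housing: 960 × 80.7% = 774.72
  other tenure: 2,400 × 75.5% = 1812
Estimated total = 5375.2 → 5,380.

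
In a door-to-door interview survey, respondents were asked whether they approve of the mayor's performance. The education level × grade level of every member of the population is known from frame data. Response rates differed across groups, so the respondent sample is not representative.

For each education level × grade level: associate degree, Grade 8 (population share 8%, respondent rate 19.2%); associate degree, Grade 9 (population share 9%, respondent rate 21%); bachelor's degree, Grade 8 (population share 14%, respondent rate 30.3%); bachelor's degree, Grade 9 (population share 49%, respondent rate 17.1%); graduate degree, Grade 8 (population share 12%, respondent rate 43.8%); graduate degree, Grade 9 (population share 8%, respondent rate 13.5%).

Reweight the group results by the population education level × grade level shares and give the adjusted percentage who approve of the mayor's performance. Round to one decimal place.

22.4%

Reweight to the known education level × grade level distribution:
  associate degree, Grade 8: 0.08 × 19.2 = 1.536
  associate degree, Grade 9: 0.09 × 21 = 1.89
  bachelor's degree, Grade 8: 0.14 × 30.3 = 4.242
  bachelor's degree, Grade 9: 0.49 × 17.1 = 8.379
  graduate degree, Grade 8: 0.12 × 43.8 = 5.256
  graduate degree, Grade 9: 0.08 × 13.5 = 1.08
Post-stratified estimate = 22.383 → 22.4%.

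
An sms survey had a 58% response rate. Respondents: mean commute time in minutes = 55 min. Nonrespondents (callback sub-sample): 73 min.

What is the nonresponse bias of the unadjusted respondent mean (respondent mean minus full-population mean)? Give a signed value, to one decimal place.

Nonresponse fraction = 1 − 0.58 = 0.42.
Bias = (nonresponse fraction) × (respondent mean − nonrespondent mean)
     = 0.42 × (55 − 73) = 0.42 × -18 = -7.56.

-7.6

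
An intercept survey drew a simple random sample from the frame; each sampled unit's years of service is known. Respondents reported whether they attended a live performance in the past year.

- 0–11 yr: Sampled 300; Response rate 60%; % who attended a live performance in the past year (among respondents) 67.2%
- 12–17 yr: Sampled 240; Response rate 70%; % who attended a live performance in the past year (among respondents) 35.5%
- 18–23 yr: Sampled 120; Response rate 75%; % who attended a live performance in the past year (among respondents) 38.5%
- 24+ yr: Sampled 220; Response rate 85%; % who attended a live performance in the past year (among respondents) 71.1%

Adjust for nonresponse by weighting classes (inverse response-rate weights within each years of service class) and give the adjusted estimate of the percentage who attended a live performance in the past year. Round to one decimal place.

55.6%

With weight = n_sampled/n_responded per class, the weighted class total is n_sampled:
  0–11 yr: 300 × 67.2 = 20,160
  12–17 yr: 240 × 35.5 = 8520
  18–23 yr: 120 × 38.5 = 4620
  24+ yr: 220 × 71.1 = 15642
Adjusted estimate = 48,942 / 880 = 55.6159 → 55.6%.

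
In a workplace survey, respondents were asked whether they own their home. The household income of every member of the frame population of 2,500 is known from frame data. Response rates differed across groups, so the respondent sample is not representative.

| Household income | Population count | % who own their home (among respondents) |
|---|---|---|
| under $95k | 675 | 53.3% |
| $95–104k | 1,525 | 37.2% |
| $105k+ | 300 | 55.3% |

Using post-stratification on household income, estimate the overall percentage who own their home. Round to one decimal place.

43.7%

Reweight to the known household income distribution:
  under $95k: (675/2,500) × 53.3 = 14.391
  $95–104k: (1,525/2,500) × 37.2 = 22.692
  $105k+: (300/2,500) × 55.3 = 6.636
Post-stratified estimate = 43.719 → 43.7%.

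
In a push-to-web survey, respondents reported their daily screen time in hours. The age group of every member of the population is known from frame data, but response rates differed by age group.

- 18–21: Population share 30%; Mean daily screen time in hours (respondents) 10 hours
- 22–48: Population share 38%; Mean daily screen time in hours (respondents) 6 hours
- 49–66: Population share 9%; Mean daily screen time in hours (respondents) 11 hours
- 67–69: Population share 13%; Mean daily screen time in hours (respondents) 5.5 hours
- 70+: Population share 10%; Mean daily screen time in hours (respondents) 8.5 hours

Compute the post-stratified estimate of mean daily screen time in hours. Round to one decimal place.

7.8

Weight each group's respondent value by its population share:
  18–21: 0.3 × 10 = 3
  22–48: 0.38 × 6 = 2.28
  49–66: 0.09 × 11 = 0.99
  67–69: 0.13 × 5.5 = 0.715
  70+: 0.1 × 8.5 = 0.85
Post-stratified estimate = 7.835 → 7.8.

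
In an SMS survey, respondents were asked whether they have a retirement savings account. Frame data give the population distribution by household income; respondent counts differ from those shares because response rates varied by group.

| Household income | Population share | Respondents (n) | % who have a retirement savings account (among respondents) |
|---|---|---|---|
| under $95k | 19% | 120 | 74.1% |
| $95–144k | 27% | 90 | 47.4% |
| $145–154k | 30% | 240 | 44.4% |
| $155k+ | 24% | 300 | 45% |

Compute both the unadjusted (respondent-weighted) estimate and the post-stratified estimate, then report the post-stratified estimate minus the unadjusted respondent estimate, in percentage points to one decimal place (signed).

Naive respondent-only estimate (weights = respondent counts):
  (120/750)×74.1 + (90/750)×47.4 + (240/750)×44.4 + (300/750)×45 = 49.752%
Post-stratifying to population shares instead:
  0.19×74.1 + 0.27×47.4 + 0.3×44.4 + 0.24×45 = 50.997%
Difference = 50.997 − 49.752 = 1.245 pp.

+1.2 percentage points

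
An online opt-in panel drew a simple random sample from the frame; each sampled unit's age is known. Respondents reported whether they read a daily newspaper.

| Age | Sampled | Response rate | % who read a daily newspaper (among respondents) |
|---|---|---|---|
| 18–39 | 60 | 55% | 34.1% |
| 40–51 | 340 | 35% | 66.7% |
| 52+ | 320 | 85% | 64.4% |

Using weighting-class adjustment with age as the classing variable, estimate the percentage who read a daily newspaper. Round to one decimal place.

Inverse-response-rate weighting restores each class to its sampled count, so class totals weight by n_sampled:
  18–39: 60 × 34.1 = 2046
  40–51: 340 × 66.7 = 22,678
  52+: 320 × 64.4 = 20,608
Adjusted estimate = 45,332 / 720 = 62.9611 → 63.0%.

63.0%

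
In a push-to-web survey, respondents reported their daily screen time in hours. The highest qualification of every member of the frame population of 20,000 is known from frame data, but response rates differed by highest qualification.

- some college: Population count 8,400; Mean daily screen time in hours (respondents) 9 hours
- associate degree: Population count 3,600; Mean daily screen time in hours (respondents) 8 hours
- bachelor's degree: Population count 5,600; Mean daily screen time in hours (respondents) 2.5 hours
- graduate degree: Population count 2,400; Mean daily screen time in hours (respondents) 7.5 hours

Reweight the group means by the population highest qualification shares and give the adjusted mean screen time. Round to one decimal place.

Each cell contributes population-share × respondent value:
  some college: (8,400/20,000) × 9 = 3.78
  associate degree: (3,600/20,000) × 8 = 1.44
  bachelor's degree: (5,600/20,000) × 2.5 = 0.7
  graduate degree: (2,400/20,000) × 7.5 = 0.9
Post-stratified estimate = 6.82 → 6.8.

6.8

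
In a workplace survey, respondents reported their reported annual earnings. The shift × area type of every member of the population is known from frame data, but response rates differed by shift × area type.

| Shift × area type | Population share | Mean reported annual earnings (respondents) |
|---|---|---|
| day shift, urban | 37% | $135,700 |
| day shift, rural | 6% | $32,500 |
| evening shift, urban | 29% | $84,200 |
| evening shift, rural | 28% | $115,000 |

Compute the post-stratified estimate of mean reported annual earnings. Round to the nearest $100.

$108,800

Each cell contributes population-share × respondent value:
  day shift, urban: 0.37 × 135,700 = 50,209
  day shift, rural: 0.06 × 32,500 = 1950
  evening shift, urban: 0.29 × 84,200 = 24,418
  evening shift, rural: 0.28 × 115,000 = 32,200
Post-stratified estimate = 108,777 → $108,800.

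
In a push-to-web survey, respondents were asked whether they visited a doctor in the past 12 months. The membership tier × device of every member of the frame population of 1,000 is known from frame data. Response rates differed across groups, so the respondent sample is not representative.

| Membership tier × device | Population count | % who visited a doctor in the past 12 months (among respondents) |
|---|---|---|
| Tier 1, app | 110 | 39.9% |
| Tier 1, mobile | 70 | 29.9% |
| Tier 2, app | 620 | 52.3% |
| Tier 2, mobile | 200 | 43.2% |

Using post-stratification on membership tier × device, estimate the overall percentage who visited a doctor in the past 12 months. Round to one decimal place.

Weight each group's respondent value by its population share:
  Tier 1, app: (110/1,000) × 39.9 = 4.389
  Tier 1, mobile: (70/1,000) × 29.9 = 2.093
  Tier 2, app: (620/1,000) × 52.3 = 32.426
  Tier 2, mobile: (200/1,000) × 43.2 = 8.64
Post-stratified estimate = 47.548 → 47.5%.

47.5%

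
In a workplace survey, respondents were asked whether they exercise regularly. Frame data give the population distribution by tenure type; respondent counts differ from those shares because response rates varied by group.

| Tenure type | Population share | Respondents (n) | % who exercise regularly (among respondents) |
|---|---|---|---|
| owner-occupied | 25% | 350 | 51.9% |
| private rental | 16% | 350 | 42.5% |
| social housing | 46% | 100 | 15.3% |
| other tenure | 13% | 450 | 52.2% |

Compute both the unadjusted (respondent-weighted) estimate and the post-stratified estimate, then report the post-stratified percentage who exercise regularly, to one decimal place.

33.6%

Without adjustment, the pooled respondent share is:
  (350/1250)×51.9 + (350/1250)×42.5 + (100/1250)×15.3 + (450/1250)×52.2 = 46.448%
Post-stratified estimate weights by population shares:
  0.25×51.9 + 0.16×42.5 + 0.46×15.3 + 0.13×52.2 = 33.599%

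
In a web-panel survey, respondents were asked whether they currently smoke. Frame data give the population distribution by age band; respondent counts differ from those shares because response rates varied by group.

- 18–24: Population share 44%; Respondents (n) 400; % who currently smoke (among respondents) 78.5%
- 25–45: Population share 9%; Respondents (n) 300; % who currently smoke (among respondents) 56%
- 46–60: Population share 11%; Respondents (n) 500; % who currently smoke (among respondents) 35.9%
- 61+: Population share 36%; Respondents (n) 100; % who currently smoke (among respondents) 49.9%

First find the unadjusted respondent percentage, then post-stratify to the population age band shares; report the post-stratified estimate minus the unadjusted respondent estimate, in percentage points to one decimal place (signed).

+6.8 percentage points

Naive respondent-only estimate (weights = respondent counts):
  (400/1300)×78.5 + (300/1300)×56 + (500/1300)×35.9 + (100/1300)×49.9 = 54.7231%
Post-stratified estimate weights by population shares:
  0.44×78.5 + 0.09×56 + 0.11×35.9 + 0.36×49.9 = 61.493%
Difference = 61.493 − 54.7231 = 6.7699 pp.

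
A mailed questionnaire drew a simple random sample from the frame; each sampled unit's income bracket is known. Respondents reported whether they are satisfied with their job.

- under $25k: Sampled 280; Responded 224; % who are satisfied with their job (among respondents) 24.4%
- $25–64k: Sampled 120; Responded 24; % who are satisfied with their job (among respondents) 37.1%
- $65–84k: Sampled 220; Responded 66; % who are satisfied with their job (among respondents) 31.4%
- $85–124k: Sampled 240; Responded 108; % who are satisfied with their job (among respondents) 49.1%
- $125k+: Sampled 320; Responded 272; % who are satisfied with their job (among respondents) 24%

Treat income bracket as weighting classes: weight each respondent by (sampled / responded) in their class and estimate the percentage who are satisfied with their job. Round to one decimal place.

31.9%

Response rates by class: under $25k 224/280 = 80%, $25–64k 24/120 = 20%, $65–84k 66/220 = 30%, $85–124k 108/240 = 45%, $125k+ 272/320 = 85%.
Weighting each respondent by the inverse class response rate inflates each class back to its sampled size, so the class weight is n_sampled:
  under $25k: 280 × 24.4 = 6832
  $25–64k: 120 × 37.1 = 4452
  $65–84k: 220 × 31.4 = 6908
  $85–124k: 240 × 49.1 = 11,784
  $125k+: 320 × 24 = 7680
Adjusted estimate = 37,656 / 1,180 = 31.9119 → 31.9%.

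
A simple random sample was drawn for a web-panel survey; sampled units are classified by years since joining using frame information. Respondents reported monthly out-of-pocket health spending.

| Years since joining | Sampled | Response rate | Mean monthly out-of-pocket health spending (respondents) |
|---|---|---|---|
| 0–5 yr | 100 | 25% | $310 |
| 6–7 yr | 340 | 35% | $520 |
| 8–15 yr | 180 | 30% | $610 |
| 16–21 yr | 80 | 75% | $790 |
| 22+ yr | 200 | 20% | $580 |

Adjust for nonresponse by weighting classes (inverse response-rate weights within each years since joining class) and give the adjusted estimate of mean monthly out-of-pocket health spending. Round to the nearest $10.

$550

With weight = n_sampled/n_responded per class, the weighted class total is n_sampled:
  0–5 yr: 100 × 310 = 31,000
  6–7 yr: 340 × 520 = 176,800
  8–15 yr: 180 × 610 = 109,800
  16–21 yr: 80 × 790 = 63,200
  22+ yr: 200 × 580 = 116,000
Adjusted estimate = 496,800 / 900 = 552 → $550.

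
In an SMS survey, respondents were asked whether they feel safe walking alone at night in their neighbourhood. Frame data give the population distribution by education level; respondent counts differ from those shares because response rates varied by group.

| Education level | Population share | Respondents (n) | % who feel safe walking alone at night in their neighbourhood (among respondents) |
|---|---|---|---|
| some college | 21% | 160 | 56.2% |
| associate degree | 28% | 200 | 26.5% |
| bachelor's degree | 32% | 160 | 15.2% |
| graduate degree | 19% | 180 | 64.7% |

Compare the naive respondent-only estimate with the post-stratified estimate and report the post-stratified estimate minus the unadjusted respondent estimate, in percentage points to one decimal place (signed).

-4.1 percentage points

Unadjusted (pooled respondent) estimate weights by respondent counts:
  (160/700)×56.2 + (200/700)×26.5 + (160/700)×15.2 + (180/700)×64.7 = 40.5286%
Post-stratified estimate weights by population shares:
  0.21×56.2 + 0.28×26.5 + 0.32×15.2 + 0.19×64.7 = 36.379%
Difference = 36.379 − 40.5286 = -4.1496 pp.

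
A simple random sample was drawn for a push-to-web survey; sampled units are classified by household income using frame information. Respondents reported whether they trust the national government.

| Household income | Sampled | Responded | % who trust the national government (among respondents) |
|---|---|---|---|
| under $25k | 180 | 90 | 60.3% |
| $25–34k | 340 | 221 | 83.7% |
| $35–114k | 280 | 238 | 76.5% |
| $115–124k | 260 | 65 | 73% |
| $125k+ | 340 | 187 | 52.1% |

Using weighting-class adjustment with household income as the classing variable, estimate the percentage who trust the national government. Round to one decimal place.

Response rates by class: under $25k 90/180 = 50%, $25–34k 221/340 = 65%, $35–114k 238/280 = 85%, $115–124k 65/260 = 25%, $125k+ 187/340 = 55%.
Each respondent's weight = sampled/responded in their class; summing within a class gives n_sampled, so:
  under $25k: 180 × 60.3 = 10,854
  $25–34k: 340 × 83.7 = 28,458
  $35–114k: 280 × 76.5 = 21,420
  $115–124k: 260 × 73 = 18,980
  $125k+: 340 × 52.1 = 17,714
Adjusted estimate = 97,426 / 1,400 = 69.59 → 69.6%.

69.6%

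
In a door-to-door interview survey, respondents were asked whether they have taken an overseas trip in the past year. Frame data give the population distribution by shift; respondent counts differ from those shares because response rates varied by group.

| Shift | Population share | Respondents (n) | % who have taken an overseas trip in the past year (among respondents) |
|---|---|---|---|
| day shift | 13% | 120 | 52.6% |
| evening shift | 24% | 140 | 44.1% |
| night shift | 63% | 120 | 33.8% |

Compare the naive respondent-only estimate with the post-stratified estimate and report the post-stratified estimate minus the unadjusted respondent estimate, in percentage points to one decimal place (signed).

Naive respondent-only estimate (weights = respondent counts):
  (120/380)×52.6 + (140/380)×44.1 + (120/380)×33.8 = 43.5316%
Reweighting by population shift shares:
  0.13×52.6 + 0.24×44.1 + 0.63×33.8 = 38.716%
Difference = 38.716 − 43.5316 = -4.8156 pp.

-4.8 percentage points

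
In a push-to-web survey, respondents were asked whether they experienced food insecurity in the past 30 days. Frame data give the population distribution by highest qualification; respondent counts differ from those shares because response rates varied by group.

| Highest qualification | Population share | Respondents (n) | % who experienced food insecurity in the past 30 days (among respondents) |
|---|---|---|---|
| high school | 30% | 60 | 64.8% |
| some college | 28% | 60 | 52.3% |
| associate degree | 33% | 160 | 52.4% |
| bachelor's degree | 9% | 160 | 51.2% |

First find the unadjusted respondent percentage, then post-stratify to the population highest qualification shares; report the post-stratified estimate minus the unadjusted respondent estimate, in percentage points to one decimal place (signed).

Naive respondent-only estimate (weights = respondent counts):
  (60/440)×64.8 + (60/440)×52.3 + (160/440)×52.4 + (160/440)×51.2 = 53.6409%
Reweighting by population highest qualification shares:
  0.3×64.8 + 0.28×52.3 + 0.33×52.4 + 0.09×51.2 = 55.984%
Difference = 55.984 − 53.6409 = 2.3431 pp.

+2.3 percentage points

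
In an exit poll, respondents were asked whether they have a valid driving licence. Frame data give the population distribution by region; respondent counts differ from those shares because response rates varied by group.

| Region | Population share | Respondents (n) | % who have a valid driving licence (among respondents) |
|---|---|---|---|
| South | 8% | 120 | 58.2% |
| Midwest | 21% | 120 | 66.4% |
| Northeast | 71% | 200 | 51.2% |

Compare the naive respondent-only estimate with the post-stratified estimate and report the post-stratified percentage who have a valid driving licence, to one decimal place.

55.0%

Unadjusted (pooled respondent) estimate weights by respondent counts:
  (120/440)×58.2 + (120/440)×66.4 + (200/440)×51.2 = 57.2545%
Post-stratifying to population shares instead:
  0.08×58.2 + 0.21×66.4 + 0.71×51.2 = 54.952%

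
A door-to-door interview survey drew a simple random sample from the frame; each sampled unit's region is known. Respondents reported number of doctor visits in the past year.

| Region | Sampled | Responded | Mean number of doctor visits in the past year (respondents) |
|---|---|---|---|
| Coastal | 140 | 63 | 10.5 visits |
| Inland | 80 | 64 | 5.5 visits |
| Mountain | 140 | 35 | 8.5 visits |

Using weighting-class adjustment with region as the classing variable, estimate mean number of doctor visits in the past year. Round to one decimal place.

Class response rates: Coastal 63/140 = 45%, Inland 64/80 = 80%, Mountain 35/140 = 25%.
Each respondent's weight = sampled/responded in their class; summing within a class gives n_sampled, so:
  Coastal: 140 × 10.5 = 1470
  Inland: 80 × 5.5 = 440
  Mountain: 140 × 8.5 = 1190
Adjusted estimate = 3100 / 360 = 8.61111 → 8.6.

8.6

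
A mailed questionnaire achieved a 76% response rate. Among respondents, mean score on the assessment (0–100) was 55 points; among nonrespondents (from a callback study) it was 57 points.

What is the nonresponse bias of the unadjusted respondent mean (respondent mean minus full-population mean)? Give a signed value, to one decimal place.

-0.5

Nonresponse fraction = 1 − 0.76 = 0.24.
Bias = (nonresponse fraction) × (respondent mean − nonrespondent mean)
     = 0.24 × (55 − 57) = 0.24 × -2 = -0.48.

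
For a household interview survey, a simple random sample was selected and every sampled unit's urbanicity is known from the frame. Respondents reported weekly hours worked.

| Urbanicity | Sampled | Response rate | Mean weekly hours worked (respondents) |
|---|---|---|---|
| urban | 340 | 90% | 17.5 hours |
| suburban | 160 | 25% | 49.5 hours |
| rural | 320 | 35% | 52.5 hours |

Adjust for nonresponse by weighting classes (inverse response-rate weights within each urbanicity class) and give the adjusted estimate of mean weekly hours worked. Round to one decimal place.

Weighting each respondent by the inverse class response rate inflates each class back to its sampled size, so the class weight is n_sampled:
  urban: 340 × 17.5 = 5950
  suburban: 160 × 49.5 = 7920
  rural: 320 × 52.5 = 16,800
Adjusted estimate = 30,670 / 820 = 37.4024 → 37.4.

37.4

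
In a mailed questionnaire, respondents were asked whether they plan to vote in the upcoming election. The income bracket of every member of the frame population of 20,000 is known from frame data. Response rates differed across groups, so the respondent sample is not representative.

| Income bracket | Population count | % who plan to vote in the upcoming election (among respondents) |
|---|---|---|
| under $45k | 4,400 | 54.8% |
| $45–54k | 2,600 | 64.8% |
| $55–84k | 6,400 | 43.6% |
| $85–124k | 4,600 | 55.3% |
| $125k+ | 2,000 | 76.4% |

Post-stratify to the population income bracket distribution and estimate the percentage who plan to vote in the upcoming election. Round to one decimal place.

Weight each group's respondent value by its population share:
  under $45k: (4,400/20,000) × 54.8 = 12.056
  $45–54k: (2,600/20,000) × 64.8 = 8.424
  $55–84k: (6,400/20,000) × 43.6 = 13.952
  $85–124k: (4,600/20,000) × 55.3 = 12.719
  $125k+: (2,000/20,000) × 76.4 = 7.64
Post-stratified estimate = 54.791 → 54.8%.

54.8%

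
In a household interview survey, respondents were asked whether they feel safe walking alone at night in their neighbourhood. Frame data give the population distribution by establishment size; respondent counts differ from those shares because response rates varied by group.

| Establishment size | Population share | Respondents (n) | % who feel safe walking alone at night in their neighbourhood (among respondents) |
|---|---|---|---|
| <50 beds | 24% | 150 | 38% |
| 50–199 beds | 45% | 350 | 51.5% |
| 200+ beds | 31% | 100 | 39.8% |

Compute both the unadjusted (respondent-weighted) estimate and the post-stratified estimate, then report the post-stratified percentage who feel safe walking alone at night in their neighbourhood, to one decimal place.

Naive respondent-only estimate (weights = respondent counts):
  (150/600)×38 + (350/600)×51.5 + (100/600)×39.8 = 46.175%
Reweighting by population establishment size shares:
  0.24×38 + 0.45×51.5 + 0.31×39.8 = 44.633%

44.6%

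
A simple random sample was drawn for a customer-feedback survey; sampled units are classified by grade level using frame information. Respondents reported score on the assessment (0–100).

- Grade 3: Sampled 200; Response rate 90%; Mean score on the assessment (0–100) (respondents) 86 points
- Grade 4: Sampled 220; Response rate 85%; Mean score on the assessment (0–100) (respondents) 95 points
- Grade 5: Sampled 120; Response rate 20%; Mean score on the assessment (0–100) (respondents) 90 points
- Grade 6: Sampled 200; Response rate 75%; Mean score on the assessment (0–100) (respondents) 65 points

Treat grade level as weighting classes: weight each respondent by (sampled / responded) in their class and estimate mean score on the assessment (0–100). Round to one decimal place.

With weight = n_sampled/n_responded per class, the weighted class total is n_sampled:
  Grade 3: 200 × 86 = 17,200
  Grade 4: 220 × 95 = 20,900
  Grade 5: 120 × 90 = 10,800
  Grade 6: 200 × 65 = 13,000
Adjusted estimate = 61,900 / 740 = 83.6486 → 83.6.

83.6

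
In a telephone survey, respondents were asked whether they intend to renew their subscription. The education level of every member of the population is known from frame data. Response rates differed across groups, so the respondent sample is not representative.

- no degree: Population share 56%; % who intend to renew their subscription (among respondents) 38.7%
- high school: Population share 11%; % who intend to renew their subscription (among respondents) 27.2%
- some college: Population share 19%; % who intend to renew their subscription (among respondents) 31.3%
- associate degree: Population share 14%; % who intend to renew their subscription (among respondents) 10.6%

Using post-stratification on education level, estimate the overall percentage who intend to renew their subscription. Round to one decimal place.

Each cell contributes population-share × respondent value:
  no degree: 0.56 × 38.7 = 21.672
  high school: 0.11 × 27.2 = 2.992
  some college: 0.19 × 31.3 = 5.947
  associate degree: 0.14 × 10.6 = 1.484
Post-stratified estimate = 32.095 → 32.1%.

32.1%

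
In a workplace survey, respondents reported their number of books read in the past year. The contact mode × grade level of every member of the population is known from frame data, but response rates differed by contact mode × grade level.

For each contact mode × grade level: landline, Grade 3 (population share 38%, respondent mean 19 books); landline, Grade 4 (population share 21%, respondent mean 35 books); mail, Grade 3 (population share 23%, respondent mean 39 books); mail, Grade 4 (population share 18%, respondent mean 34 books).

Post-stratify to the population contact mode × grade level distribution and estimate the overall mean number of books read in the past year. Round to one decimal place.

29.7

Reweight to the known contact mode × grade level distribution:
  landline, Grade 3: 0.38 × 19 = 7.22
  landline, Grade 4: 0.21 × 35 = 7.35
  mail, Grade 3: 0.23 × 39 = 8.97
  mail, Grade 4: 0.18 × 34 = 6.12
Post-stratified estimate = 29.66 → 29.7.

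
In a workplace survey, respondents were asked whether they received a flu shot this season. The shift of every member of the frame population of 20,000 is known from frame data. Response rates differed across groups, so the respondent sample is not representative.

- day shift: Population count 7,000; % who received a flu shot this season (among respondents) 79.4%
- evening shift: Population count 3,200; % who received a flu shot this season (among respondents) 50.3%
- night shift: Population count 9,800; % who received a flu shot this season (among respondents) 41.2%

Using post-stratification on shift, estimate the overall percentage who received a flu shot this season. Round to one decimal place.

Reweight to the known shift distribution:
  day shift: (7,000/20,000) × 79.4 = 27.79
  evening shift: (3,200/20,000) × 50.3 = 8.048
  night shift: (9,800/20,000) × 41.2 = 20.188
Post-stratified estimate = 56.026 → 56.0%.

56.0%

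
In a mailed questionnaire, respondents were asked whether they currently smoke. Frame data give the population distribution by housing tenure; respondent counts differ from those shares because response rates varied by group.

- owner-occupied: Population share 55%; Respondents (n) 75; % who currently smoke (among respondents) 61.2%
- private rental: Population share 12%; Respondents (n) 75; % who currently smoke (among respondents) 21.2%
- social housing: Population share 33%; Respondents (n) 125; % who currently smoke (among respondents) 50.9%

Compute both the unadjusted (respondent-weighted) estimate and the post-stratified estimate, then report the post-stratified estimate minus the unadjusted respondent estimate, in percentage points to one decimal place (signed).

Naive respondent-only estimate (weights = respondent counts):
  (75/275)×61.2 + (75/275)×21.2 + (125/275)×50.9 = 45.6091%
Reweighting by population housing tenure shares:
  0.55×61.2 + 0.12×21.2 + 0.33×50.9 = 53.001%
Difference = 53.001 − 45.6091 = 7.3919 pp.

+7.4 percentage points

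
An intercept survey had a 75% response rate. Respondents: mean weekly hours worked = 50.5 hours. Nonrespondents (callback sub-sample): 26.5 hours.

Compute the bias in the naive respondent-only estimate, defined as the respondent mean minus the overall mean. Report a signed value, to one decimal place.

Nonresponse fraction = 1 − 0.75 = 0.25.
Bias = (nonresponse fraction) × (respondent mean − nonrespondent mean)
     = 0.25 × (50.5 − 26.5) = 0.25 × 24 = 6.

+6.0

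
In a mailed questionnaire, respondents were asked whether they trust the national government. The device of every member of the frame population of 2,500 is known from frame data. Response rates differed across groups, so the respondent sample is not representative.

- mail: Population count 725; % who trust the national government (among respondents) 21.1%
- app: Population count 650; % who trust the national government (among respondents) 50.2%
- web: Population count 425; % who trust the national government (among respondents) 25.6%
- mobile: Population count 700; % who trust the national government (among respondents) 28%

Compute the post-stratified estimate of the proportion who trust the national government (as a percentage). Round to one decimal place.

Post-stratification weights by population share, not respondent share:
  mail: (725/2,500) × 21.1 = 6.119
  app: (650/2,500) × 50.2 = 13.052
  web: (425/2,500) × 25.6 = 4.352
  mobile: (700/2,500) × 28 = 7.84
Post-stratified estimate = 31.363 → 31.4%.

31.4%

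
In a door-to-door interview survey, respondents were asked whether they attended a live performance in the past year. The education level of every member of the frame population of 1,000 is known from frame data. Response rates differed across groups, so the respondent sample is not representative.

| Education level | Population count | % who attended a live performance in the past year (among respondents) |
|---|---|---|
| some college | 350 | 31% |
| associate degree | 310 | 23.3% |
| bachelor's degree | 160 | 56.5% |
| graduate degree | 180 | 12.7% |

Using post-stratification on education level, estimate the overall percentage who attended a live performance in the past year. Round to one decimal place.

29.4%

Post-stratification weights by population share, not respondent share:
  some college: (350/1,000) × 31 = 10.85
  associate degree: (310/1,000) × 23.3 = 7.223
  bachelor's degree: (160/1,000) × 56.5 = 9.04
  graduate degree: (180/1,000) × 12.7 = 2.286
Post-stratified estimate = 29.399 → 29.4%.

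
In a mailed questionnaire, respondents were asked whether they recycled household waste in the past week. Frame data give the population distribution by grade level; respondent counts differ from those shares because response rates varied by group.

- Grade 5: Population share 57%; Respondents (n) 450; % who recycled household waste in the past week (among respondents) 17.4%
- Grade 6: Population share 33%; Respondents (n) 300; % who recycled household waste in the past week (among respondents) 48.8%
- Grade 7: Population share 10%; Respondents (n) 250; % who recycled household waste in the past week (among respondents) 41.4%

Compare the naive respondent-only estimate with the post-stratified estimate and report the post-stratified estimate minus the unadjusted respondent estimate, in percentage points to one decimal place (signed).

Without adjustment, the pooled respondent share is:
  (450/1000)×17.4 + (300/1000)×48.8 + (250/1000)×41.4 = 32.82%
Reweighting by population grade level shares:
  0.57×17.4 + 0.33×48.8 + 0.1×41.4 = 30.162%
Difference = 30.162 − 32.82 = -2.658 pp.

-2.7 percentage points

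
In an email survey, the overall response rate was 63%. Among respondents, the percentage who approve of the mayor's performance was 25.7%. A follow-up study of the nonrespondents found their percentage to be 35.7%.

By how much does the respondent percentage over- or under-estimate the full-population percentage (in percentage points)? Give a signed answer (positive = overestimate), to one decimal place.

Nonresponse fraction = 1 − 0.63 = 0.37.
Bias = (nonresponse fraction) × (respondent percentage − nonrespondent percentage)
     = 0.37 × (25.7 − 35.7) = 0.37 × -10 = -3.7.

-3.7 percentage points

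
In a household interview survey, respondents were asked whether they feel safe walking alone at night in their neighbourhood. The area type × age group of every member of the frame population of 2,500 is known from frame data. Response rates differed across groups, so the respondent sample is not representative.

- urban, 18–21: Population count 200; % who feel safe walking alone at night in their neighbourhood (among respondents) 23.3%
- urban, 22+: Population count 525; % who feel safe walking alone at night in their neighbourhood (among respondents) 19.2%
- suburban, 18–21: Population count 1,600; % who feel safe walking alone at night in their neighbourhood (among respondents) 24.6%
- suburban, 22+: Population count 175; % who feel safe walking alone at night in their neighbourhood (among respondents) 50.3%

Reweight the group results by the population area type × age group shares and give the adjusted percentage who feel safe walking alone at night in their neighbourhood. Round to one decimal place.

Reweight to the known area type × age group distribution:
  urban, 18–21: (200/2,500) × 23.3 = 1.864
  urban, 22+: (525/2,500) × 19.2 = 4.032
  suburban, 18–21: (1,600/2,500) × 24.6 = 15.744
  suburban, 22+: (175/2,500) × 50.3 = 3.521
Post-stratified estimate = 25.161 → 25.2%.

25.2%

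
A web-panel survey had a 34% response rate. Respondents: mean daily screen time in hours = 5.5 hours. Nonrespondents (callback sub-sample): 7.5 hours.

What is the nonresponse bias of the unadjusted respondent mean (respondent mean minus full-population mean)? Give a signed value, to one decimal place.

Nonresponse fraction = 1 − 0.34 = 0.66.
Bias = (nonresponse fraction) × (respondent mean − nonrespondent mean)
     = 0.66 × (5.5 − 7.5) = 0.66 × -2 = -1.32.

-1.3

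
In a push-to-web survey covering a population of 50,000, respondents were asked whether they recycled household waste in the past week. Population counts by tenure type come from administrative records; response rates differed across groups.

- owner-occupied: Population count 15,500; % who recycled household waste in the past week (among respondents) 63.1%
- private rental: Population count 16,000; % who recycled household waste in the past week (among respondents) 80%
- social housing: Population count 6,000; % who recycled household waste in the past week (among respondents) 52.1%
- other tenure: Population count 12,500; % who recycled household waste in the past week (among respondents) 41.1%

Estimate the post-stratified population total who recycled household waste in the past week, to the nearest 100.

Each cell contributes its population count × the respondent rate:
  owner-occupied: 15,500 × 63.1% = 9780.5
  private rental: 16,000 × 80% = 12,800
  social housing: 6,000 × 52.1% = 3126
  other tenure: 12,500 × 41.1% = 5137.5
Estimated total = 30,844 → 30,800.

30,800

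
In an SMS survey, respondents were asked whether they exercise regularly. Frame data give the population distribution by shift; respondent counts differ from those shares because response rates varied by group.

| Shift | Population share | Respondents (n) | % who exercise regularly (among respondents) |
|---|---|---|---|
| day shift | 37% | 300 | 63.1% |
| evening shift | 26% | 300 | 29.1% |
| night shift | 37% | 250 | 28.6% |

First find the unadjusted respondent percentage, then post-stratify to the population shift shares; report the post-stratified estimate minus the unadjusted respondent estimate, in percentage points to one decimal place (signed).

+0.5 percentage points

Naive respondent-only estimate (weights = respondent counts):
  (300/850)×63.1 + (300/850)×29.1 + (250/850)×28.6 = 40.9529%
Post-stratified estimate weights by population shares:
  0.37×63.1 + 0.26×29.1 + 0.37×28.6 = 41.495%
Difference = 41.495 − 40.9529 = 0.5421 pp.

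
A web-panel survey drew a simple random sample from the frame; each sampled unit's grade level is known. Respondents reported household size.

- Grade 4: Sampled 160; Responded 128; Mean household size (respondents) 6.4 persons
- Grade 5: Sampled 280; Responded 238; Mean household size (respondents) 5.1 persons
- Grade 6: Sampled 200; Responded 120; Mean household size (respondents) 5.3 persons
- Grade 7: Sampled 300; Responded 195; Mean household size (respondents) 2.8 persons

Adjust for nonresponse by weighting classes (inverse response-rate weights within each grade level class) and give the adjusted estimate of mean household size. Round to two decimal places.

4.63

Class response rates: Grade 4 128/160 = 80%, Grade 5 238/280 = 85%, Grade 6 120/200 = 60%, Grade 7 195/300 = 65%.
With weight = n_sampled/n_responded per class, the weighted class total is n_sampled:
  Grade 4: 160 × 6.4 = 1024
  Grade 5: 280 × 5.1 = 1428
  Grade 6: 200 × 5.3 = 1060
  Grade 7: 300 × 2.8 = 840
Adjusted estimate = 4352 / 940 = 4.62979 → 4.63.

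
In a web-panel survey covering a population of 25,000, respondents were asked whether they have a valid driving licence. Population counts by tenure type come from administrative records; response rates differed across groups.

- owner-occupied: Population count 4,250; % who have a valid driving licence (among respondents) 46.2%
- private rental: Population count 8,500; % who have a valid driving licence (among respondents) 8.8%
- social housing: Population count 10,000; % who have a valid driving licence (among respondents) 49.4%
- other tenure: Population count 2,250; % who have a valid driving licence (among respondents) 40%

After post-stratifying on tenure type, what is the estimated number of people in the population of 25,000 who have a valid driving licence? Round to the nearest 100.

Estimated count per cell = population count × respondent percentage:
  owner-occupied: 4,250 × 46.2% = 1963.5
  private rental: 8,500 × 8.8% = 748
  social housing: 10,000 × 49.4% = 4940
  other tenure: 2,250 × 40% = 900
Estimated total = 8551.5 → 8,600.

8,600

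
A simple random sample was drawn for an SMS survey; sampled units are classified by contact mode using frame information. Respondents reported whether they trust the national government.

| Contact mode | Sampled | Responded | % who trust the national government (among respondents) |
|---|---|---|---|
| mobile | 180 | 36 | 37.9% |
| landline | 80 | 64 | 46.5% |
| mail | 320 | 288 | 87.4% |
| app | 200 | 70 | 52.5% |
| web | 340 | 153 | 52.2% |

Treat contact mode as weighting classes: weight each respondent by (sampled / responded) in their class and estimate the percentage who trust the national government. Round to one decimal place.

Response rates by class: mobile 36/180 = 20%, landline 64/80 = 80%, mail 288/320 = 90%, app 70/200 = 35%, web 153/340 = 45%.
Weighting each respondent by the inverse class response rate inflates each class back to its sampled size, so the class weight is n_sampled:
  mobile: 180 × 37.9 = 6822
  landline: 80 × 46.5 = 3720
  mail: 320 × 87.4 = 27,968
  app: 200 × 52.5 = 10,500
  web: 340 × 52.2 = 17,748
Adjusted estimate = 66,758 / 1,120 = 59.6054 → 59.6%.

59.6%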